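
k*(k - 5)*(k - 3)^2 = k^4 - 11*k^3 + 39*k^2 - 45*k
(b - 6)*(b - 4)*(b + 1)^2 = b^4 - 8*b^3 + 5*b^2 + 38*b + 24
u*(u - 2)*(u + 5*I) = u^3 - 2*u^2 + 5*I*u^2 - 10*I*u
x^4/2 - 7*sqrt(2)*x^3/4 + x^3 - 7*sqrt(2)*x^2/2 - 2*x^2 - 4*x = x*(x/2 + 1)*(x - 4*sqrt(2))*(x + sqrt(2)/2)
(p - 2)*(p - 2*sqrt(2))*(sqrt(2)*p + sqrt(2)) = sqrt(2)*p^3 - 4*p^2 - sqrt(2)*p^2 - 2*sqrt(2)*p + 4*p + 8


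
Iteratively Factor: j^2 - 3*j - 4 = (j + 1)*(j - 4)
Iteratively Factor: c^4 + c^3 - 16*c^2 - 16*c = (c - 4)*(c^3 + 5*c^2 + 4*c) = (c - 4)*(c + 1)*(c^2 + 4*c) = (c - 4)*(c + 1)*(c + 4)*(c)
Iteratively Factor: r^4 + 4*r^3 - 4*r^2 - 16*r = (r + 2)*(r^3 + 2*r^2 - 8*r) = (r - 2)*(r + 2)*(r^2 + 4*r) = (r - 2)*(r + 2)*(r + 4)*(r)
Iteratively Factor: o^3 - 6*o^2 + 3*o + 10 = (o - 2)*(o^2 - 4*o - 5) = (o - 2)*(o + 1)*(o - 5)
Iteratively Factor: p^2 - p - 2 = (p - 2)*(p + 1)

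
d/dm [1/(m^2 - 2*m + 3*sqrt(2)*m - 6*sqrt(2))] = (-2*m - 3*sqrt(2) + 2)/(m^2 - 2*m + 3*sqrt(2)*m - 6*sqrt(2))^2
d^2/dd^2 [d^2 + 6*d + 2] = 2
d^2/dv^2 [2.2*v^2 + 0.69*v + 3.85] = 4.40000000000000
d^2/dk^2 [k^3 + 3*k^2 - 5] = 6*k + 6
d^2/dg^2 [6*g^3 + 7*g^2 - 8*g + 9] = 36*g + 14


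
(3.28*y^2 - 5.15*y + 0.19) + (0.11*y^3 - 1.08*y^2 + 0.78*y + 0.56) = 0.11*y^3 + 2.2*y^2 - 4.37*y + 0.75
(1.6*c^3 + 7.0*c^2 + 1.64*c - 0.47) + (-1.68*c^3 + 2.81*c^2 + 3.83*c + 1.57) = -0.0799999999999998*c^3 + 9.81*c^2 + 5.47*c + 1.1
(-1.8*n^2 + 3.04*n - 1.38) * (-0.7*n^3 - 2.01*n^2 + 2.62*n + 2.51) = 1.26*n^5 + 1.49*n^4 - 9.8604*n^3 + 6.2206*n^2 + 4.0148*n - 3.4638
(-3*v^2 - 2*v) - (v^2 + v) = -4*v^2 - 3*v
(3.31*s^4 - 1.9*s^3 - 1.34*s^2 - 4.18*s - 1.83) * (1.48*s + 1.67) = 4.8988*s^5 + 2.7157*s^4 - 5.1562*s^3 - 8.4242*s^2 - 9.689*s - 3.0561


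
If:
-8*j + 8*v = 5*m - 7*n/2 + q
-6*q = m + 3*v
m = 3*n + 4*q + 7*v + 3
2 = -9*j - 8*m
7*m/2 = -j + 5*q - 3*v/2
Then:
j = -37/39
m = 85/104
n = 667/1248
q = 469/2496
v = -809/1248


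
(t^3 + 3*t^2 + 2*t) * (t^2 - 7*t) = t^5 - 4*t^4 - 19*t^3 - 14*t^2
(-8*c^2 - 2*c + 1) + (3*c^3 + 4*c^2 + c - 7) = 3*c^3 - 4*c^2 - c - 6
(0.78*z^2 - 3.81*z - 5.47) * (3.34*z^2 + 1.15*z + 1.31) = 2.6052*z^4 - 11.8284*z^3 - 21.6295*z^2 - 11.2816*z - 7.1657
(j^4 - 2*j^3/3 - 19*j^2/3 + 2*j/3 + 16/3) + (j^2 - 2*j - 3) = j^4 - 2*j^3/3 - 16*j^2/3 - 4*j/3 + 7/3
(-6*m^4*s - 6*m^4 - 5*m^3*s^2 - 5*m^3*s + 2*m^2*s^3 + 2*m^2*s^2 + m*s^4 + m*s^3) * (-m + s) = 6*m^5*s + 6*m^5 - m^4*s^2 - m^4*s - 7*m^3*s^3 - 7*m^3*s^2 + m^2*s^4 + m^2*s^3 + m*s^5 + m*s^4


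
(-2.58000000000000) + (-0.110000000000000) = -2.69000000000000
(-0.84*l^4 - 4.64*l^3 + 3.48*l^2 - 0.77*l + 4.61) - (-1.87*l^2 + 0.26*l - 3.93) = -0.84*l^4 - 4.64*l^3 + 5.35*l^2 - 1.03*l + 8.54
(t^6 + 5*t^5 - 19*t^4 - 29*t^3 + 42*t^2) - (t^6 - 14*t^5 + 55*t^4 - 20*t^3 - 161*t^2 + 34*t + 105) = 19*t^5 - 74*t^4 - 9*t^3 + 203*t^2 - 34*t - 105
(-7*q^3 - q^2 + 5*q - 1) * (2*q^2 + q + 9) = -14*q^5 - 9*q^4 - 54*q^3 - 6*q^2 + 44*q - 9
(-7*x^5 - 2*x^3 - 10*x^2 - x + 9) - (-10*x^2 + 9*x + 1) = -7*x^5 - 2*x^3 - 10*x + 8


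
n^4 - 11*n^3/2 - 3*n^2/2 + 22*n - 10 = (n - 5)*(n - 2)*(n - 1/2)*(n + 2)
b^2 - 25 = (b - 5)*(b + 5)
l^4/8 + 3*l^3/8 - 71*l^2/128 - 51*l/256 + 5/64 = (l/4 + 1)*(l/2 + 1/4)*(l - 5/4)*(l - 1/4)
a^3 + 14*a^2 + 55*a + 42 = (a + 1)*(a + 6)*(a + 7)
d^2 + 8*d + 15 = (d + 3)*(d + 5)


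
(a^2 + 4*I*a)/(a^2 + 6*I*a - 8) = a/(a + 2*I)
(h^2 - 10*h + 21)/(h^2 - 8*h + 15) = (h - 7)/(h - 5)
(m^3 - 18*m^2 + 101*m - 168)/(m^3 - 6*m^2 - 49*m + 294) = (m^2 - 11*m + 24)/(m^2 + m - 42)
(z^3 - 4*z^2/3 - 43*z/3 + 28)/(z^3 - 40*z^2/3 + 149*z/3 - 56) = (z + 4)/(z - 8)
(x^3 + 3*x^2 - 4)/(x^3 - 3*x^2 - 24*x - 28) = (x - 1)/(x - 7)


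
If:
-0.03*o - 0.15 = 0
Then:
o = -5.00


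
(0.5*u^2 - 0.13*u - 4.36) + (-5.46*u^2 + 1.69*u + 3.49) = -4.96*u^2 + 1.56*u - 0.87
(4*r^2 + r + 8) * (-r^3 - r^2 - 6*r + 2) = -4*r^5 - 5*r^4 - 33*r^3 - 6*r^2 - 46*r + 16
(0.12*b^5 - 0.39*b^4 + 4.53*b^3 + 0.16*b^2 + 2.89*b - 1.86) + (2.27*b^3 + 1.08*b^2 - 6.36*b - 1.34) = 0.12*b^5 - 0.39*b^4 + 6.8*b^3 + 1.24*b^2 - 3.47*b - 3.2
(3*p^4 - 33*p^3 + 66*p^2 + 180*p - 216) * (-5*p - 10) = -15*p^5 + 135*p^4 - 1560*p^2 - 720*p + 2160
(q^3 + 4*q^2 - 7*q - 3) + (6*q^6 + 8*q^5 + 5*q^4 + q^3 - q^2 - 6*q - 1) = 6*q^6 + 8*q^5 + 5*q^4 + 2*q^3 + 3*q^2 - 13*q - 4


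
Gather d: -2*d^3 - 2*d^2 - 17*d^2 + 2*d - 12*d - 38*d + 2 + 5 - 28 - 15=-2*d^3 - 19*d^2 - 48*d - 36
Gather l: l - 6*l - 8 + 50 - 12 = 30 - 5*l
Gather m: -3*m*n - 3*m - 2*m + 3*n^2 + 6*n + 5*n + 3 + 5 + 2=m*(-3*n - 5) + 3*n^2 + 11*n + 10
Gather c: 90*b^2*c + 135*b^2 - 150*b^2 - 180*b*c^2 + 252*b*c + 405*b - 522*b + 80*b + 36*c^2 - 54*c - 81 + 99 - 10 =-15*b^2 - 37*b + c^2*(36 - 180*b) + c*(90*b^2 + 252*b - 54) + 8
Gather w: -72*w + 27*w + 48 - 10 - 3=35 - 45*w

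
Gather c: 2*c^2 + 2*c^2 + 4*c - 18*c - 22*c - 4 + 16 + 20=4*c^2 - 36*c + 32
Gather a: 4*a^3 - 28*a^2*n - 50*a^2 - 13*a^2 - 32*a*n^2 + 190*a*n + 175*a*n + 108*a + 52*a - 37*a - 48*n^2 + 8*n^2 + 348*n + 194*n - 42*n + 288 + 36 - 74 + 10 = 4*a^3 + a^2*(-28*n - 63) + a*(-32*n^2 + 365*n + 123) - 40*n^2 + 500*n + 260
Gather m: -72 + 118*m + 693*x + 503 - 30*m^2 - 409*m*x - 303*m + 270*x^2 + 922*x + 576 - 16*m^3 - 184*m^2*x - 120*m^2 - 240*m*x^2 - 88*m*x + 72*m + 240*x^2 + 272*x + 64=-16*m^3 + m^2*(-184*x - 150) + m*(-240*x^2 - 497*x - 113) + 510*x^2 + 1887*x + 1071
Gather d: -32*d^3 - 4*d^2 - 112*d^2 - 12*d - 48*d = -32*d^3 - 116*d^2 - 60*d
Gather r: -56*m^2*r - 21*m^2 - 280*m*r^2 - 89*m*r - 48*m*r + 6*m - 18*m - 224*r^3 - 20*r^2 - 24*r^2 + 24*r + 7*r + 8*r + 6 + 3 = -21*m^2 - 12*m - 224*r^3 + r^2*(-280*m - 44) + r*(-56*m^2 - 137*m + 39) + 9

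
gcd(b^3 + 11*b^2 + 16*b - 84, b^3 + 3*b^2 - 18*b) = b + 6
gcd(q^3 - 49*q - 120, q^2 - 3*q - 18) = q + 3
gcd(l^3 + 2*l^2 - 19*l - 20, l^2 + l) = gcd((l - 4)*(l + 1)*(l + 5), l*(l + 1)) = l + 1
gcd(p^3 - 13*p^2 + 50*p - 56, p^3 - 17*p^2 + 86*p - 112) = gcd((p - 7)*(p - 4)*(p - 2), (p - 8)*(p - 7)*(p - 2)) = p^2 - 9*p + 14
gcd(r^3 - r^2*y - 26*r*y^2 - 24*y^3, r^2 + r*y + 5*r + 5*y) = r + y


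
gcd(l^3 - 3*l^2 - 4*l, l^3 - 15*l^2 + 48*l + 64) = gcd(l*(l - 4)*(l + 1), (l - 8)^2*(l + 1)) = l + 1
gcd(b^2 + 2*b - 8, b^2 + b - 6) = b - 2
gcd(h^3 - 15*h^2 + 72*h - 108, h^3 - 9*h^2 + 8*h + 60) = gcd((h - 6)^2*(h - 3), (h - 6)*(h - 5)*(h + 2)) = h - 6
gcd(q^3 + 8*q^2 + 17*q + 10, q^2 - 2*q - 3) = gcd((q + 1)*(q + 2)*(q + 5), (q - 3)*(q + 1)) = q + 1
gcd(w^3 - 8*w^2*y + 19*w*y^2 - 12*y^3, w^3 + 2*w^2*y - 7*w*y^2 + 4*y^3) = -w + y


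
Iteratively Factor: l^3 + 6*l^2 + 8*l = (l)*(l^2 + 6*l + 8) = l*(l + 2)*(l + 4)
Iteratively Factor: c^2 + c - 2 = (c - 1)*(c + 2)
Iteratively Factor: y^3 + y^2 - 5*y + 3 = (y + 3)*(y^2 - 2*y + 1) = (y - 1)*(y + 3)*(y - 1)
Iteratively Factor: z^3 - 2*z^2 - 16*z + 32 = (z - 2)*(z^2 - 16) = (z - 2)*(z + 4)*(z - 4)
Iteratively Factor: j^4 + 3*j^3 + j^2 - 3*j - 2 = (j + 2)*(j^3 + j^2 - j - 1) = (j + 1)*(j + 2)*(j^2 - 1) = (j + 1)^2*(j + 2)*(j - 1)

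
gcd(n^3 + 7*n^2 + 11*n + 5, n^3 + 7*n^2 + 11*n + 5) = n^3 + 7*n^2 + 11*n + 5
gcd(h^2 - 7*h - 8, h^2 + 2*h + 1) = h + 1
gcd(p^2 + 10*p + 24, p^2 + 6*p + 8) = p + 4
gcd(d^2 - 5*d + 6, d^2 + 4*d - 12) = d - 2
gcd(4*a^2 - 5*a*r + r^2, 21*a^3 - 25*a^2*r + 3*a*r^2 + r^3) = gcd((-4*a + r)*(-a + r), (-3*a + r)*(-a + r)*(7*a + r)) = -a + r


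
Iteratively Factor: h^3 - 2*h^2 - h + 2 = (h - 2)*(h^2 - 1) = (h - 2)*(h + 1)*(h - 1)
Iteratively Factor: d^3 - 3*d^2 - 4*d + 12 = (d - 3)*(d^2 - 4) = (d - 3)*(d + 2)*(d - 2)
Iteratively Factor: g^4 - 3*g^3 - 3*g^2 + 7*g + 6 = (g + 1)*(g^3 - 4*g^2 + g + 6) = (g + 1)^2*(g^2 - 5*g + 6) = (g - 2)*(g + 1)^2*(g - 3)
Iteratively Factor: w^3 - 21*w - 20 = (w - 5)*(w^2 + 5*w + 4) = (w - 5)*(w + 4)*(w + 1)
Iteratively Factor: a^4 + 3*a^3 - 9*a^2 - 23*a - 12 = (a + 1)*(a^3 + 2*a^2 - 11*a - 12) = (a + 1)*(a + 4)*(a^2 - 2*a - 3) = (a - 3)*(a + 1)*(a + 4)*(a + 1)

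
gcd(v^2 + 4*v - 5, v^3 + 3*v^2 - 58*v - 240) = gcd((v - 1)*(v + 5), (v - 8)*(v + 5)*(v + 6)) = v + 5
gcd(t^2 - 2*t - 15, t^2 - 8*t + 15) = t - 5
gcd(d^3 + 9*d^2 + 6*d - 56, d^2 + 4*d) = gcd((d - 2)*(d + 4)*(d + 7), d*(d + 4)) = d + 4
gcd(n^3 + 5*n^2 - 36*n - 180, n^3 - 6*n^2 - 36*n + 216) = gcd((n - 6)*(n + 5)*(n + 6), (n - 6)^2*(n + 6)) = n^2 - 36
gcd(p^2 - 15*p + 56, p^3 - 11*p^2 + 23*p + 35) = p - 7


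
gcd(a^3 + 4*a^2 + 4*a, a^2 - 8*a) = a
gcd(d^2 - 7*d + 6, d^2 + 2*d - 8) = 1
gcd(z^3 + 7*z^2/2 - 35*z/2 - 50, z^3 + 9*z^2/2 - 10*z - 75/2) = z^2 + 15*z/2 + 25/2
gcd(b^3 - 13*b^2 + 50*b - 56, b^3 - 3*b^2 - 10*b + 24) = b^2 - 6*b + 8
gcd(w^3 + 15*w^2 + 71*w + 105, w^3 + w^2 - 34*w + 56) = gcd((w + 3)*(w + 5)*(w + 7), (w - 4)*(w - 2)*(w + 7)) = w + 7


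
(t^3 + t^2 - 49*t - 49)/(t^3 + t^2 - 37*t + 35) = (t^2 - 6*t - 7)/(t^2 - 6*t + 5)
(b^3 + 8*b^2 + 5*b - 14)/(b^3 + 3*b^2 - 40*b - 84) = (b - 1)/(b - 6)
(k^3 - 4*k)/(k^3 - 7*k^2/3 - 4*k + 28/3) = 3*k/(3*k - 7)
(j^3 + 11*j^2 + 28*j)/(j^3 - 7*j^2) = (j^2 + 11*j + 28)/(j*(j - 7))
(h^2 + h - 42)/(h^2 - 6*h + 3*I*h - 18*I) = (h + 7)/(h + 3*I)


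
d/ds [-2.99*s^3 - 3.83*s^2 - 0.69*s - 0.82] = -8.97*s^2 - 7.66*s - 0.69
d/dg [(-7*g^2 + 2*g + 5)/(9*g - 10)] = (-63*g^2 + 140*g - 65)/(81*g^2 - 180*g + 100)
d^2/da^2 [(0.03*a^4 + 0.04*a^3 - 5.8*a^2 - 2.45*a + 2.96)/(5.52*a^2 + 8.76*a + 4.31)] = (1.828224*a^6 + 8.703936*a^5 + 18.095184*a^4 + 433.97376*a^3 + 1384.836804*a^2 + 1212.977256*a + 282.962368)/(168.196608*a^6 + 800.762112*a^5 + 1664.756928*a^4 + 1922.686848*a^3 + 1299.837384*a^2 + 488.179908*a + 80.062991)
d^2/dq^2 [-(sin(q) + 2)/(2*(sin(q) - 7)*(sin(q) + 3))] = (sin(q)^5 + 12*sin(q)^4 + 100*sin(q)^3 + 104*sin(q)^2 + 195*sin(q) + 20)/(2*(sin(q) - 7)^3*(sin(q) + 3)^3)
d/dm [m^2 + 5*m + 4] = 2*m + 5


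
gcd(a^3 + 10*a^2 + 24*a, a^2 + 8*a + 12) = a + 6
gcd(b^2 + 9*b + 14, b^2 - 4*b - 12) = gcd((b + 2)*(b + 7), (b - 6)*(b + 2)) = b + 2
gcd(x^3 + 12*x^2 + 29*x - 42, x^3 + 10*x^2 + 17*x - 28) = x^2 + 6*x - 7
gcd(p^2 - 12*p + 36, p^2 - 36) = p - 6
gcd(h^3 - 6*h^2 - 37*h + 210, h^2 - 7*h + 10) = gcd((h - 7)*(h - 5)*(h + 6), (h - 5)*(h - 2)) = h - 5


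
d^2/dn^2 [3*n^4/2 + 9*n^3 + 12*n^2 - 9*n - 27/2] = 18*n^2 + 54*n + 24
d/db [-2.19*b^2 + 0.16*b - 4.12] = 0.16 - 4.38*b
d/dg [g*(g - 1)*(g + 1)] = 3*g^2 - 1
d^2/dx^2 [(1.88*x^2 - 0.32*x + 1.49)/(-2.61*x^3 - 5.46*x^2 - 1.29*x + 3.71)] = (-25.613496*x^6 + 13.079232*x^5 - 56.4605640000001*x^4 - 551.185704*x^3 - 487.927134*x^2 - 110.642238*x - 114.013726)/(17.779581*x^9 + 111.582198*x^8 + 259.787655*x^7 + 197.252307*x^6 - 188.817561*x^5 - 379.492344*x^4 - 46.866492*x^3 + 206.934525*x^2 + 53.267067*x - 51.064811)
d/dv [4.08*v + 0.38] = 4.08000000000000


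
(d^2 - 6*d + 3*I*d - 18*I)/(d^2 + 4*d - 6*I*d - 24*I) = (d^2 + d*(-6 + 3*I) - 18*I)/(d^2 + d*(4 - 6*I) - 24*I)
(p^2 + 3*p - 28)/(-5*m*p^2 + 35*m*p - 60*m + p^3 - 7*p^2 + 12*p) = (p + 7)/(-5*m*p + 15*m + p^2 - 3*p)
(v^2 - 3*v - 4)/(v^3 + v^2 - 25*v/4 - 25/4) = 4*(v - 4)/(4*v^2 - 25)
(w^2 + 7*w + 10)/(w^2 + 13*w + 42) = (w^2 + 7*w + 10)/(w^2 + 13*w + 42)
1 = 1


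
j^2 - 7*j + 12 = (j - 4)*(j - 3)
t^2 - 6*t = t*(t - 6)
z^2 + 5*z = z*(z + 5)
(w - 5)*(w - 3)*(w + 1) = w^3 - 7*w^2 + 7*w + 15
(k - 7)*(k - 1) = k^2 - 8*k + 7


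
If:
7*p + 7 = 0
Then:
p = -1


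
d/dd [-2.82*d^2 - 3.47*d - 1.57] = -5.64*d - 3.47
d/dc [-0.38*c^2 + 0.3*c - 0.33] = 0.3 - 0.76*c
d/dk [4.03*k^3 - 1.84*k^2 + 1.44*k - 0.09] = 12.09*k^2 - 3.68*k + 1.44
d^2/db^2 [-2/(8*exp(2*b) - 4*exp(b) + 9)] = 8*(-8*(4*exp(b) - 1)^2*exp(b) + (8*exp(b) - 1)*(8*exp(2*b) - 4*exp(b) + 9))*exp(b)/(8*exp(2*b) - 4*exp(b) + 9)^3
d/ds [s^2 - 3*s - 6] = 2*s - 3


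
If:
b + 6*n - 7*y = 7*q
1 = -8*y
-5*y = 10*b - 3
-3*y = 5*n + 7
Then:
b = 29/80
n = -53/40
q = -537/560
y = -1/8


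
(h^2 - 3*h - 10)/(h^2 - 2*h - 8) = (h - 5)/(h - 4)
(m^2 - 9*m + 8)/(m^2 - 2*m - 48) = (m - 1)/(m + 6)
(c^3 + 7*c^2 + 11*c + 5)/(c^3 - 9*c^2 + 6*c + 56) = (c^3 + 7*c^2 + 11*c + 5)/(c^3 - 9*c^2 + 6*c + 56)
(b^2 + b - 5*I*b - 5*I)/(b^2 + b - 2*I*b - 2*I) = (b - 5*I)/(b - 2*I)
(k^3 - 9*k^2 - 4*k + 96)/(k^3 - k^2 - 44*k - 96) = (k - 4)/(k + 4)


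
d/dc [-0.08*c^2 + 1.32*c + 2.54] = 1.32 - 0.16*c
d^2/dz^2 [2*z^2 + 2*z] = 4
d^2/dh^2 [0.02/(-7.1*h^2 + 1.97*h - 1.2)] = (2.0164*h^2 - 0.55948*h - 0.02*(14.2*h - 1.97)*(28.4*h - 3.94) + 0.3408)/(7.1*h^2 - 1.97*h + 1.2)^3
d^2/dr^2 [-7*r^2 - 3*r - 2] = -14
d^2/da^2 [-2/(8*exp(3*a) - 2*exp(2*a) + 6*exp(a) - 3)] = 4*(-4*(12*exp(2*a) - 2*exp(a) + 3)^2*exp(a) + (36*exp(2*a) - 4*exp(a) + 3)*(8*exp(3*a) - 2*exp(2*a) + 6*exp(a) - 3))*exp(a)/(8*exp(3*a) - 2*exp(2*a) + 6*exp(a) - 3)^3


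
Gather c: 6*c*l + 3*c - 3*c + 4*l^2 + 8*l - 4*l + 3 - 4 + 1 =6*c*l + 4*l^2 + 4*l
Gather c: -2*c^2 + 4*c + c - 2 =-2*c^2 + 5*c - 2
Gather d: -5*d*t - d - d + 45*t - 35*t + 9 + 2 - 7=d*(-5*t - 2) + 10*t + 4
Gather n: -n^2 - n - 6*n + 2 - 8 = -n^2 - 7*n - 6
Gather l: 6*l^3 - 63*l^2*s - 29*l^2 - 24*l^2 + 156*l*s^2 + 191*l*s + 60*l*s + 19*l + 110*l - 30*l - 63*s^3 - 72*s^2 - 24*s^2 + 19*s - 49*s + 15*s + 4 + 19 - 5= 6*l^3 + l^2*(-63*s - 53) + l*(156*s^2 + 251*s + 99) - 63*s^3 - 96*s^2 - 15*s + 18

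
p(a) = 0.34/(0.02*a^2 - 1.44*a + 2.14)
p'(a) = 0.34*(1.44 - 0.04*a)/(0.02*a^2 - 1.44*a + 2.14)^2 = (0.4896 - 0.0136*a)/(0.02*a^2 - 1.44*a + 2.14)^2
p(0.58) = 0.26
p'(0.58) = 0.28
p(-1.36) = 0.08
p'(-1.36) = 0.03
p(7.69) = -0.04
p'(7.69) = 0.01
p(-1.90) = 0.07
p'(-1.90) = 0.02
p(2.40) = -0.28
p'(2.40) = 0.32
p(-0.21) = 0.14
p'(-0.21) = 0.08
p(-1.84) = 0.07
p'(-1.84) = 0.02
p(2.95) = -0.18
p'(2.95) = 0.12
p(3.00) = -0.17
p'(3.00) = 0.11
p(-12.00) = 0.02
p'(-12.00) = 0.00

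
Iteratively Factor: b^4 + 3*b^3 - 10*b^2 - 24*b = (b + 2)*(b^3 + b^2 - 12*b) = (b - 3)*(b + 2)*(b^2 + 4*b) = (b - 3)*(b + 2)*(b + 4)*(b)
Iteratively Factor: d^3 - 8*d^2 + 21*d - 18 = (d - 3)*(d^2 - 5*d + 6) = (d - 3)^2*(d - 2)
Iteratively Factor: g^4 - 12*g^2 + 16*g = (g - 2)*(g^3 + 2*g^2 - 8*g) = (g - 2)*(g + 4)*(g^2 - 2*g) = g*(g - 2)*(g + 4)*(g - 2)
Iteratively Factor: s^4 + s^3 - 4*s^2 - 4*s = (s + 2)*(s^3 - s^2 - 2*s) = s*(s + 2)*(s^2 - s - 2) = s*(s - 2)*(s + 2)*(s + 1)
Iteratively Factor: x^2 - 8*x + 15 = (x - 3)*(x - 5)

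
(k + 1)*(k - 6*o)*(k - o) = k^3 - 7*k^2*o + k^2 + 6*k*o^2 - 7*k*o + 6*o^2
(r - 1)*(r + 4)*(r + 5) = r^3 + 8*r^2 + 11*r - 20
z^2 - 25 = (z - 5)*(z + 5)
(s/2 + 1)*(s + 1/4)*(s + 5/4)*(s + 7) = s^4/2 + 21*s^3/4 + 445*s^2/32 + 381*s/32 + 35/16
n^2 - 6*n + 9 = (n - 3)^2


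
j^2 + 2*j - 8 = (j - 2)*(j + 4)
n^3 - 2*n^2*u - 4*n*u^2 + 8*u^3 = (n - 2*u)^2*(n + 2*u)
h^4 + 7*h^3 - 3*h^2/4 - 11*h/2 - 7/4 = (h - 1)*(h + 1/2)^2*(h + 7)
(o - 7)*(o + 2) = o^2 - 5*o - 14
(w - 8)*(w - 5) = w^2 - 13*w + 40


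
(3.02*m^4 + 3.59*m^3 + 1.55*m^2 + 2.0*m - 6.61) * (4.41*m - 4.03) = 13.3182*m^5 + 3.6613*m^4 - 7.6322*m^3 + 2.5735*m^2 - 37.2101*m + 26.6383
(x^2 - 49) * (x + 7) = x^3 + 7*x^2 - 49*x - 343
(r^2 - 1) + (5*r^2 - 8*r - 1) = 6*r^2 - 8*r - 2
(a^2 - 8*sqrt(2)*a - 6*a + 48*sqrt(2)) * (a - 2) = a^3 - 8*sqrt(2)*a^2 - 8*a^2 + 12*a + 64*sqrt(2)*a - 96*sqrt(2)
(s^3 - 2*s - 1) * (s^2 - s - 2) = s^5 - s^4 - 4*s^3 + s^2 + 5*s + 2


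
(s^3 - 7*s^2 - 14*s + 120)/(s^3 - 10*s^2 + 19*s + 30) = (s + 4)/(s + 1)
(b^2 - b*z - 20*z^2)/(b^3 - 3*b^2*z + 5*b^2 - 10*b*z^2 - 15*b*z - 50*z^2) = (b + 4*z)/(b^2 + 2*b*z + 5*b + 10*z)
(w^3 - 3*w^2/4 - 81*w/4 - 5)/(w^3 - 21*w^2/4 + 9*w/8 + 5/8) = 2*(w + 4)/(2*w - 1)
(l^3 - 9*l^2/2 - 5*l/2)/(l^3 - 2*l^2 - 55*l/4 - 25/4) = 2*l/(2*l + 5)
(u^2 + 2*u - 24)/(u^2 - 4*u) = (u + 6)/u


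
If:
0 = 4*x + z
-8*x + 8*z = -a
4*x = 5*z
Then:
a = 0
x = 0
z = 0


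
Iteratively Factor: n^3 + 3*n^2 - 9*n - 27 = (n - 3)*(n^2 + 6*n + 9) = (n - 3)*(n + 3)*(n + 3)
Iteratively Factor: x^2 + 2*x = (x + 2)*(x)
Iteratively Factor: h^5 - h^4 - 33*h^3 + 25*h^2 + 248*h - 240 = (h - 3)*(h^4 + 2*h^3 - 27*h^2 - 56*h + 80) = (h - 3)*(h + 4)*(h^3 - 2*h^2 - 19*h + 20) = (h - 3)*(h + 4)^2*(h^2 - 6*h + 5) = (h - 5)*(h - 3)*(h + 4)^2*(h - 1)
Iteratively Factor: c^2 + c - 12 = (c - 3)*(c + 4)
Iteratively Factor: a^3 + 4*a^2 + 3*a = (a + 1)*(a^2 + 3*a) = (a + 1)*(a + 3)*(a)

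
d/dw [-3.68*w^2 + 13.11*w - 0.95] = 13.11 - 7.36*w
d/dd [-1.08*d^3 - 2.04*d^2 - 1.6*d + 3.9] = -3.24*d^2 - 4.08*d - 1.6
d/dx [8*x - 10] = 8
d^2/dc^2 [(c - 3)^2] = 2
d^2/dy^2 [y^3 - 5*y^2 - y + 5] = 6*y - 10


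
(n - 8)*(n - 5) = n^2 - 13*n + 40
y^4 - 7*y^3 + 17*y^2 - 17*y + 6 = (y - 3)*(y - 2)*(y - 1)^2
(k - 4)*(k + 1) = k^2 - 3*k - 4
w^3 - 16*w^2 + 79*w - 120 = (w - 8)*(w - 5)*(w - 3)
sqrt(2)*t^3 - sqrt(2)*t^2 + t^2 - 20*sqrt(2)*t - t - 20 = (t - 5)*(t + 4)*(sqrt(2)*t + 1)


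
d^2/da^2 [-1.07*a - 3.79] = 0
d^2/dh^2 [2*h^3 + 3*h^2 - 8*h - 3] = 12*h + 6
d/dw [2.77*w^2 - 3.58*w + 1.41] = 5.54*w - 3.58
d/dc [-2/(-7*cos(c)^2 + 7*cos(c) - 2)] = 14*(2*cos(c) - 1)*sin(c)/(7*cos(c)^2 - 7*cos(c) + 2)^2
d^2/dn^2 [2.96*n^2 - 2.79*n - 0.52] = 5.92000000000000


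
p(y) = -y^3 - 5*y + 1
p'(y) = -3*y^2 - 5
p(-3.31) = 53.81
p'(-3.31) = -37.87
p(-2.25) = 23.64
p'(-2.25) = -20.19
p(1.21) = -6.82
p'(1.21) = -9.39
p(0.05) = 0.75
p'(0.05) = -5.01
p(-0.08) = 1.40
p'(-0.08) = -5.02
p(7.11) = -393.98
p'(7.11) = -156.66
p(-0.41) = 3.12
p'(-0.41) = -5.50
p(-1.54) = 12.35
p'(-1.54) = -12.11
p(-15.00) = 3451.00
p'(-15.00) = -680.00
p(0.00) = 1.00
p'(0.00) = -5.00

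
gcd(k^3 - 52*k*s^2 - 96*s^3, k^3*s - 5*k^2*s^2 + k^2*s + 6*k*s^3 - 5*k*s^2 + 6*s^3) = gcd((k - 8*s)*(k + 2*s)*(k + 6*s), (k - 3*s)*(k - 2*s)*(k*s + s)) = 1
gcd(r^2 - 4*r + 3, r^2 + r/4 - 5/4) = r - 1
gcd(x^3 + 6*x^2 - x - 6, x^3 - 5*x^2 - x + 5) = x^2 - 1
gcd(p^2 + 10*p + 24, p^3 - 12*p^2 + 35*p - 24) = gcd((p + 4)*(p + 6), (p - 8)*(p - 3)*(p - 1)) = 1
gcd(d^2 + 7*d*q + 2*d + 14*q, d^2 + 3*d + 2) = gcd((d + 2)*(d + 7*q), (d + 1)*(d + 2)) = d + 2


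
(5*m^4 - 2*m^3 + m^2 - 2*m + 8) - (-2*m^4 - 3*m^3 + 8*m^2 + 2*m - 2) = 7*m^4 + m^3 - 7*m^2 - 4*m + 10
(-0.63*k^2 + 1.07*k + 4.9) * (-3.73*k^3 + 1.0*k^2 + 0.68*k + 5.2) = 2.3499*k^5 - 4.6211*k^4 - 17.6354*k^3 + 2.3516*k^2 + 8.896*k + 25.48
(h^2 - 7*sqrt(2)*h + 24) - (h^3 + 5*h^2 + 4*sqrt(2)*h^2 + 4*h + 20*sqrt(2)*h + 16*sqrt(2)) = -h^3 - 4*sqrt(2)*h^2 - 4*h^2 - 27*sqrt(2)*h - 4*h - 16*sqrt(2) + 24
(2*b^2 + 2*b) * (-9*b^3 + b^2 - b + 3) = -18*b^5 - 16*b^4 + 4*b^2 + 6*b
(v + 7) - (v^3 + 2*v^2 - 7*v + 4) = -v^3 - 2*v^2 + 8*v + 3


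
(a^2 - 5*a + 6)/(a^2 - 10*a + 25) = (a^2 - 5*a + 6)/(a^2 - 10*a + 25)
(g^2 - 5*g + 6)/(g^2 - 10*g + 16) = (g - 3)/(g - 8)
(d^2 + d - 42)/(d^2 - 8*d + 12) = (d + 7)/(d - 2)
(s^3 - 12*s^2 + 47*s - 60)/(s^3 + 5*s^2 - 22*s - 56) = (s^2 - 8*s + 15)/(s^2 + 9*s + 14)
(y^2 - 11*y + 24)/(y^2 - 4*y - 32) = (y - 3)/(y + 4)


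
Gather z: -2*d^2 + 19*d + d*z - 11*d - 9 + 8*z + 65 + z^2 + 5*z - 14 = -2*d^2 + 8*d + z^2 + z*(d + 13) + 42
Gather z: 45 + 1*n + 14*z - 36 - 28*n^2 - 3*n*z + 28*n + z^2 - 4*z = -28*n^2 + 29*n + z^2 + z*(10 - 3*n) + 9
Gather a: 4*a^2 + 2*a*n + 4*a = 4*a^2 + a*(2*n + 4)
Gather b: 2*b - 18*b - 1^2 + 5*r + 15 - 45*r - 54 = -16*b - 40*r - 40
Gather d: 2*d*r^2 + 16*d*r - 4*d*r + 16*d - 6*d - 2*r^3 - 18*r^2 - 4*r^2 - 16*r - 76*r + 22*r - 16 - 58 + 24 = d*(2*r^2 + 12*r + 10) - 2*r^3 - 22*r^2 - 70*r - 50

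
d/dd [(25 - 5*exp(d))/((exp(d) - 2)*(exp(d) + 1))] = 5*(exp(2*d) - 10*exp(d) + 7)*exp(d)/(exp(4*d) - 2*exp(3*d) - 3*exp(2*d) + 4*exp(d) + 4)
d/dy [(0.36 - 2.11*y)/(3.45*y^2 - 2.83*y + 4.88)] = (7.2795*y^2 - 2.484*y - 9.278)/(11.9025*y^4 - 19.527*y^3 + 41.6809*y^2 - 27.6208*y + 23.8144)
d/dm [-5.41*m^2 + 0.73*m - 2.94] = 0.73 - 10.82*m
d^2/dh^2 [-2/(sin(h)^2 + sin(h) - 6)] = 2*(4*sin(h)^4 + 3*sin(h)^3 + 19*sin(h)^2 - 14)/(sin(h)^2 + sin(h) - 6)^3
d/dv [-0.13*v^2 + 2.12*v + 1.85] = 2.12 - 0.26*v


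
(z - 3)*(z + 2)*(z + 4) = z^3 + 3*z^2 - 10*z - 24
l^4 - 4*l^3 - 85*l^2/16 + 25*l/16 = l*(l - 5)*(l - 1/4)*(l + 5/4)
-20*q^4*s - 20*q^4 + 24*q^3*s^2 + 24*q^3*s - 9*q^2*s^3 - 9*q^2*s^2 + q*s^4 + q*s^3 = (-5*q + s)*(-2*q + s)^2*(q*s + q)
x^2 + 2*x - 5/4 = (x - 1/2)*(x + 5/2)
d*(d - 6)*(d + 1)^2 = d^4 - 4*d^3 - 11*d^2 - 6*d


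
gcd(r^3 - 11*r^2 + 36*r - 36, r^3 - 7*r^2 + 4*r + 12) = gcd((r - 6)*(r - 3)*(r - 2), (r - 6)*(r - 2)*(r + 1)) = r^2 - 8*r + 12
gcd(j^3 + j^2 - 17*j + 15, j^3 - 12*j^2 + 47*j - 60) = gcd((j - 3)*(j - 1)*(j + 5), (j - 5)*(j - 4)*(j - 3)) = j - 3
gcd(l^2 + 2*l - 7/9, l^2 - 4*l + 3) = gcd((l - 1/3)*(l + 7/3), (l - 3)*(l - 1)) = 1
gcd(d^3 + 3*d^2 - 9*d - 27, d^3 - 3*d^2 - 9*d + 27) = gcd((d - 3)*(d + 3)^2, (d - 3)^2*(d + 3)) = d^2 - 9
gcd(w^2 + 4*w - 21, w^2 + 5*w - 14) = w + 7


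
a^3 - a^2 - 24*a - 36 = (a - 6)*(a + 2)*(a + 3)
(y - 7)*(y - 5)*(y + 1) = y^3 - 11*y^2 + 23*y + 35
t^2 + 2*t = t*(t + 2)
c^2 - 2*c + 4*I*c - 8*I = (c - 2)*(c + 4*I)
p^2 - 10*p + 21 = (p - 7)*(p - 3)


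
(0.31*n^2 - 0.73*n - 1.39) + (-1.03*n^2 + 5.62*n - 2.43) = -0.72*n^2 + 4.89*n - 3.82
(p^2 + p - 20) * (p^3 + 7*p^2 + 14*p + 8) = p^5 + 8*p^4 + p^3 - 118*p^2 - 272*p - 160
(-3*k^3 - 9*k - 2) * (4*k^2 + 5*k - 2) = -12*k^5 - 15*k^4 - 30*k^3 - 53*k^2 + 8*k + 4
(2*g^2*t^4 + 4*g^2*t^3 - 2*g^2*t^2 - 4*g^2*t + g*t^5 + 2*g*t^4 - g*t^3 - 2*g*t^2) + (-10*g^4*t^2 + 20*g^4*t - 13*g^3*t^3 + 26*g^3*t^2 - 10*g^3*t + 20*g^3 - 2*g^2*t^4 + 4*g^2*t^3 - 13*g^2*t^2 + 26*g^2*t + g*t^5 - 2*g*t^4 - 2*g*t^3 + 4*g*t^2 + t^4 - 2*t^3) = -10*g^4*t^2 + 20*g^4*t - 13*g^3*t^3 + 26*g^3*t^2 - 10*g^3*t + 20*g^3 + 8*g^2*t^3 - 15*g^2*t^2 + 22*g^2*t + 2*g*t^5 - 3*g*t^3 + 2*g*t^2 + t^4 - 2*t^3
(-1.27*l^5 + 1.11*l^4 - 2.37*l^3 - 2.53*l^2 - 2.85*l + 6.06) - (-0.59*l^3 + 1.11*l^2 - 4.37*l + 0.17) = -1.27*l^5 + 1.11*l^4 - 1.78*l^3 - 3.64*l^2 + 1.52*l + 5.89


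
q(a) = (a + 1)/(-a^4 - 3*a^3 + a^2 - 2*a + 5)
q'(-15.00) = 0.00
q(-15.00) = 0.00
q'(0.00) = 0.28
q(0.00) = 0.20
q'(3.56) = 0.01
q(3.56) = -0.02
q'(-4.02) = 0.20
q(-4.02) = 0.08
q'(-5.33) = 0.01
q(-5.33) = 0.01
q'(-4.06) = 0.17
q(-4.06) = 0.07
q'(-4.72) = 0.03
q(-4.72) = 0.03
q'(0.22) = 0.34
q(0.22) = 0.27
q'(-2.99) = 0.14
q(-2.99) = -0.10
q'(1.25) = 2.44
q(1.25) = -0.53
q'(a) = (a + 1)*(4*a^3 + 9*a^2 - 2*a + 2)/(-a^4 - 3*a^3 + a^2 - 2*a + 5)^2 + 1/(-a^4 - 3*a^3 + a^2 - 2*a + 5)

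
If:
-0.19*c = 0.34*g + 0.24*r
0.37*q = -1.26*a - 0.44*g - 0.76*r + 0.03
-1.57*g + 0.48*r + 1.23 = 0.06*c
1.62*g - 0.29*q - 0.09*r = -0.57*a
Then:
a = -0.804016602294158*r - 1.0457585231993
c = -1.94314501619288*r - 1.50485786254048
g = 0.379992803166607*r + 0.840949982007916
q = 0.232065095938734*r + 2.64226418148009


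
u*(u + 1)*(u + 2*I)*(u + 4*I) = u^4 + u^3 + 6*I*u^3 - 8*u^2 + 6*I*u^2 - 8*u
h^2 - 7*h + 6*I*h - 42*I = (h - 7)*(h + 6*I)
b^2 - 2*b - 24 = (b - 6)*(b + 4)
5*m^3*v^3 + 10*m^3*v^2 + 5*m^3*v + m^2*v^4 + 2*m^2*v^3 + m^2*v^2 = v*(5*m + v)*(m*v + m)^2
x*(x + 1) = x^2 + x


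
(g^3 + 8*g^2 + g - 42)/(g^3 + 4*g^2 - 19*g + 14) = (g + 3)/(g - 1)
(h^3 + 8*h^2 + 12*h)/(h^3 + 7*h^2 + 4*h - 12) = h/(h - 1)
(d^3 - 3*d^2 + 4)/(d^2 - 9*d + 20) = (d^3 - 3*d^2 + 4)/(d^2 - 9*d + 20)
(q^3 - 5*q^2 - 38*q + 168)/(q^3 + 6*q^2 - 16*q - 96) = (q - 7)/(q + 4)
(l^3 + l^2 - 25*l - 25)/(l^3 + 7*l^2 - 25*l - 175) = (l + 1)/(l + 7)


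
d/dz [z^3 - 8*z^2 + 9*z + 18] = 3*z^2 - 16*z + 9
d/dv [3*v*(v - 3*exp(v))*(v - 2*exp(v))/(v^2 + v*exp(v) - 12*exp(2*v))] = 3*(-6*v^2*exp(v) + v^2 + 8*v*exp(v) - 8*exp(2*v))/(v^2 + 8*v*exp(v) + 16*exp(2*v))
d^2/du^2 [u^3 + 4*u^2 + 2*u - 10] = 6*u + 8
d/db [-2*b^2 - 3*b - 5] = -4*b - 3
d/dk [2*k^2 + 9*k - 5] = 4*k + 9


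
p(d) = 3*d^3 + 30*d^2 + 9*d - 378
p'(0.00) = 9.00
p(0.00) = -378.00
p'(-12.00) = 585.00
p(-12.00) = -1350.00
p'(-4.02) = -86.76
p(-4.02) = -124.26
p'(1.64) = 131.61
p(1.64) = -269.32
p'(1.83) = 148.94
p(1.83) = -242.68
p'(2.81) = 248.66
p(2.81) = -49.26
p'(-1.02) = -42.84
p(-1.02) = -359.15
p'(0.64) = 51.09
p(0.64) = -359.17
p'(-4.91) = -68.63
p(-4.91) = -54.06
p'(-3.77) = -89.28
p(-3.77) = -146.29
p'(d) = 9*d^2 + 60*d + 9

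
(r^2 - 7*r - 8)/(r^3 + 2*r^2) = (r^2 - 7*r - 8)/(r^2*(r + 2))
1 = 1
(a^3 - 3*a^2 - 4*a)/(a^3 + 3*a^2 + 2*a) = (a - 4)/(a + 2)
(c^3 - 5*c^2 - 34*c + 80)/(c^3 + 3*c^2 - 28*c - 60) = (c^3 - 5*c^2 - 34*c + 80)/(c^3 + 3*c^2 - 28*c - 60)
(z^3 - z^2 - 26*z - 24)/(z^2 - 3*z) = (z^3 - z^2 - 26*z - 24)/(z*(z - 3))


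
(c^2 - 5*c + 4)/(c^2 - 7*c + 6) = (c - 4)/(c - 6)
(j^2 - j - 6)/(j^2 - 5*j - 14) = (j - 3)/(j - 7)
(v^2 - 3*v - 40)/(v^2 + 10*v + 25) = (v - 8)/(v + 5)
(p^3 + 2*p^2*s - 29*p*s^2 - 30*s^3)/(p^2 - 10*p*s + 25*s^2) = (p^2 + 7*p*s + 6*s^2)/(p - 5*s)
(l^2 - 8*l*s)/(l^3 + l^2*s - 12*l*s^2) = (l - 8*s)/(l^2 + l*s - 12*s^2)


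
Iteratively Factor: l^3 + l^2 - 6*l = (l)*(l^2 + l - 6) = l*(l + 3)*(l - 2)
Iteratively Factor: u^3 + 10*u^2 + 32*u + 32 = (u + 4)*(u^2 + 6*u + 8) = (u + 4)^2*(u + 2)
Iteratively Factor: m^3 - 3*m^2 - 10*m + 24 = (m - 4)*(m^2 + m - 6) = (m - 4)*(m - 2)*(m + 3)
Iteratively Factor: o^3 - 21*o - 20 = (o + 1)*(o^2 - o - 20) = (o - 5)*(o + 1)*(o + 4)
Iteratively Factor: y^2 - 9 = (y - 3)*(y + 3)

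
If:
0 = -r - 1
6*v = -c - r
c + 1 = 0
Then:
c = -1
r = -1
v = 1/3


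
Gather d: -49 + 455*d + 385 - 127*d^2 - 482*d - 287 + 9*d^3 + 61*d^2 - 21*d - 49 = 9*d^3 - 66*d^2 - 48*d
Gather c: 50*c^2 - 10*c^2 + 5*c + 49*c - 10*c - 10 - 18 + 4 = 40*c^2 + 44*c - 24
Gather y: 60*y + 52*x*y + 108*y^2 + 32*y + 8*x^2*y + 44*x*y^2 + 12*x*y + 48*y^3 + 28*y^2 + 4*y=48*y^3 + y^2*(44*x + 136) + y*(8*x^2 + 64*x + 96)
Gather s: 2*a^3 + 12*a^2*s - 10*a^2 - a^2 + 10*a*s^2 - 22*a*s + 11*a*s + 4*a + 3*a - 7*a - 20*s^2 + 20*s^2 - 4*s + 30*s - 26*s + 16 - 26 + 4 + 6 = 2*a^3 - 11*a^2 + 10*a*s^2 + s*(12*a^2 - 11*a)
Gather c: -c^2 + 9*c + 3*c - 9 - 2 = -c^2 + 12*c - 11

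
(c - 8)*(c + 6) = c^2 - 2*c - 48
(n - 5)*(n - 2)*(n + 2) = n^3 - 5*n^2 - 4*n + 20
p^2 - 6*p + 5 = (p - 5)*(p - 1)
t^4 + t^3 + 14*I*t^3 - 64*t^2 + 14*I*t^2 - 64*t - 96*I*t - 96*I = (t + 1)*(t + 4*I)^2*(t + 6*I)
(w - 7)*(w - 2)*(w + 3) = w^3 - 6*w^2 - 13*w + 42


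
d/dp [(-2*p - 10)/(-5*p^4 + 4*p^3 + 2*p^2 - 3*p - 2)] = 2*(-15*p^4 - 92*p^3 + 62*p^2 + 20*p - 13)/(25*p^8 - 40*p^7 - 4*p^6 + 46*p^5 - 28*p^3 + p^2 + 12*p + 4)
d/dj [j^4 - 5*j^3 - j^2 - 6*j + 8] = 4*j^3 - 15*j^2 - 2*j - 6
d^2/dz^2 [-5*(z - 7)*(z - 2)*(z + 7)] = 20 - 30*z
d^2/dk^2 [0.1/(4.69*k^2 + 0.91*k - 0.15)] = (-4.39922*k^2 - 0.85358*k + 0.1*(9.38*k + 0.91)*(18.76*k + 1.82) + 0.1407)/(4.69*k^2 + 0.91*k - 0.15)^3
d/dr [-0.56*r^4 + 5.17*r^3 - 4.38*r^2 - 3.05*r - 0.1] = -2.24*r^3 + 15.51*r^2 - 8.76*r - 3.05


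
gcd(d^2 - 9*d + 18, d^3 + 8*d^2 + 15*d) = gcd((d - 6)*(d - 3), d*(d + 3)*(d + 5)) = 1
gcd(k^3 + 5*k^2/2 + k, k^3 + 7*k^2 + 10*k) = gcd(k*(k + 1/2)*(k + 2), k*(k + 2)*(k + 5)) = k^2 + 2*k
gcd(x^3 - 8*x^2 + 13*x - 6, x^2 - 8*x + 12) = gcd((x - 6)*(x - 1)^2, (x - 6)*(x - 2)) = x - 6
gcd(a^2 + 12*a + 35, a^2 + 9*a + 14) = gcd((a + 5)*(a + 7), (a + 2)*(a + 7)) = a + 7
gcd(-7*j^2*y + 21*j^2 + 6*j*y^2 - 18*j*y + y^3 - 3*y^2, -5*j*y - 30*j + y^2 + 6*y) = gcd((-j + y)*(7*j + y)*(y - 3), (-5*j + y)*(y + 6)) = 1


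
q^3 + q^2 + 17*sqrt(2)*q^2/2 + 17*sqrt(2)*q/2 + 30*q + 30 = (q + 1)*(q + 5*sqrt(2)/2)*(q + 6*sqrt(2))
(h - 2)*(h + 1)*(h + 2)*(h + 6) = h^4 + 7*h^3 + 2*h^2 - 28*h - 24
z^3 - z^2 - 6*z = z*(z - 3)*(z + 2)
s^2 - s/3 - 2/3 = (s - 1)*(s + 2/3)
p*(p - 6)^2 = p^3 - 12*p^2 + 36*p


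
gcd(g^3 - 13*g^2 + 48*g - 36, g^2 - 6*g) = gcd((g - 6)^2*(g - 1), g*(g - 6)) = g - 6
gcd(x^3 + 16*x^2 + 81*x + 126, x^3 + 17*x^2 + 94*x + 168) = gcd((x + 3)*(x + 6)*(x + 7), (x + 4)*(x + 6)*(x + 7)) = x^2 + 13*x + 42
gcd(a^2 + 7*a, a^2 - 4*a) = a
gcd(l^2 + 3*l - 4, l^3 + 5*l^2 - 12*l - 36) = 1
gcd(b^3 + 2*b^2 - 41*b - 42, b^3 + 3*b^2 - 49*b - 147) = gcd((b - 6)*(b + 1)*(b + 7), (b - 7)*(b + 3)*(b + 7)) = b + 7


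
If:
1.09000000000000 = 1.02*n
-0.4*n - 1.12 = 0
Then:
No Solution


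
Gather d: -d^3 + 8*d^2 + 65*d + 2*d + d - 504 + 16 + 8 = -d^3 + 8*d^2 + 68*d - 480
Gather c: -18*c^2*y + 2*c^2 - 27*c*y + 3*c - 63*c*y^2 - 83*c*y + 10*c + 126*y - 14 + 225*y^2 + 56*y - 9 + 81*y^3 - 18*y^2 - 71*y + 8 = c^2*(2 - 18*y) + c*(-63*y^2 - 110*y + 13) + 81*y^3 + 207*y^2 + 111*y - 15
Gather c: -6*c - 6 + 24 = 18 - 6*c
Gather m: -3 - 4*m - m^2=-m^2 - 4*m - 3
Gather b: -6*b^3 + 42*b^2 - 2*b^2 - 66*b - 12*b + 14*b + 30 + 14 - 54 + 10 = -6*b^3 + 40*b^2 - 64*b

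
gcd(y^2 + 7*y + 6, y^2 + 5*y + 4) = y + 1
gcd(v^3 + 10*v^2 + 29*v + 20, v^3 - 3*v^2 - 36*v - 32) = v^2 + 5*v + 4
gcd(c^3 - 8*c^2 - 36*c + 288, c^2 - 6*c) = c - 6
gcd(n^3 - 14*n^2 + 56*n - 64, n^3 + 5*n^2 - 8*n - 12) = n - 2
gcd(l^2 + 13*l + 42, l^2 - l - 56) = l + 7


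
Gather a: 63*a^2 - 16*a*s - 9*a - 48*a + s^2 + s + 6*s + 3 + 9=63*a^2 + a*(-16*s - 57) + s^2 + 7*s + 12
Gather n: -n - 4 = -n - 4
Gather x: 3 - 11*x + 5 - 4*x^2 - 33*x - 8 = -4*x^2 - 44*x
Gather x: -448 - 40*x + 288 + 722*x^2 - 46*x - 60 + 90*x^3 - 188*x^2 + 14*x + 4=90*x^3 + 534*x^2 - 72*x - 216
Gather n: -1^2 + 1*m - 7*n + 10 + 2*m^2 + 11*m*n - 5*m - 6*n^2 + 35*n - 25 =2*m^2 - 4*m - 6*n^2 + n*(11*m + 28) - 16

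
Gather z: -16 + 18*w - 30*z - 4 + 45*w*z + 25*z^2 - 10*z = 18*w + 25*z^2 + z*(45*w - 40) - 20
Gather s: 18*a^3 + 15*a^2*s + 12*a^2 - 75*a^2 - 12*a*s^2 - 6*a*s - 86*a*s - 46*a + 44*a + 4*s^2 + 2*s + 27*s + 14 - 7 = 18*a^3 - 63*a^2 - 2*a + s^2*(4 - 12*a) + s*(15*a^2 - 92*a + 29) + 7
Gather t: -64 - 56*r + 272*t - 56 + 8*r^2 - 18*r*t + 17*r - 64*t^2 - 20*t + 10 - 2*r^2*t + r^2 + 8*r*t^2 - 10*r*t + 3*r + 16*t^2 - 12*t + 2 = 9*r^2 - 36*r + t^2*(8*r - 48) + t*(-2*r^2 - 28*r + 240) - 108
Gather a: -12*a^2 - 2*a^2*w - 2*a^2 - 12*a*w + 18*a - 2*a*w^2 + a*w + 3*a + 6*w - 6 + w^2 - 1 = a^2*(-2*w - 14) + a*(-2*w^2 - 11*w + 21) + w^2 + 6*w - 7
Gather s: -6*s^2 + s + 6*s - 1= -6*s^2 + 7*s - 1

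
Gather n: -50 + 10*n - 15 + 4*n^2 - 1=4*n^2 + 10*n - 66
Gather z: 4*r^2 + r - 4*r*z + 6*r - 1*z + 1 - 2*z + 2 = 4*r^2 + 7*r + z*(-4*r - 3) + 3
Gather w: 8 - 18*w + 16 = 24 - 18*w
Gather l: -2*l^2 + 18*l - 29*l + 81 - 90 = -2*l^2 - 11*l - 9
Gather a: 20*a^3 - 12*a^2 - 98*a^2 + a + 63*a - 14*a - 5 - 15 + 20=20*a^3 - 110*a^2 + 50*a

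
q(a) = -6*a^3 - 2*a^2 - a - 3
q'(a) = -18*a^2 - 4*a - 1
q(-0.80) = -0.41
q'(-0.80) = -9.32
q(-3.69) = 274.92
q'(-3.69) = -231.33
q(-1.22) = 6.14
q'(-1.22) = -22.91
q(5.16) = -885.74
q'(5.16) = -500.90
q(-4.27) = 431.93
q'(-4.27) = -312.11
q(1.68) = -38.77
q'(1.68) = -58.52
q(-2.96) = 138.04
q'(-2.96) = -146.87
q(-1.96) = 36.45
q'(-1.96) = -62.31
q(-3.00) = 144.00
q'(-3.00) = -151.00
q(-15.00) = 19812.00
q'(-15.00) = -3991.00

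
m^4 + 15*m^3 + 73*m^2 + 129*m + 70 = (m + 1)*(m + 2)*(m + 5)*(m + 7)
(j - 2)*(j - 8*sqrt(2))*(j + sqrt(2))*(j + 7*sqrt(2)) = j^4 - 2*j^3 - 114*j^2 - 112*sqrt(2)*j + 228*j + 224*sqrt(2)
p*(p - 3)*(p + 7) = p^3 + 4*p^2 - 21*p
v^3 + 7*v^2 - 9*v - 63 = (v - 3)*(v + 3)*(v + 7)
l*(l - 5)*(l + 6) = l^3 + l^2 - 30*l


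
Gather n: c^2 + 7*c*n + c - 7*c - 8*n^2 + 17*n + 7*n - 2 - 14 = c^2 - 6*c - 8*n^2 + n*(7*c + 24) - 16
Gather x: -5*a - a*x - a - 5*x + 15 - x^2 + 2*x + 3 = -6*a - x^2 + x*(-a - 3) + 18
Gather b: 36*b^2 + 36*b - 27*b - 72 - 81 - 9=36*b^2 + 9*b - 162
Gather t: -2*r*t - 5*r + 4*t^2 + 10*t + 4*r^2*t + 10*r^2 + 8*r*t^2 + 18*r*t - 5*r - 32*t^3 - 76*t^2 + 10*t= 10*r^2 - 10*r - 32*t^3 + t^2*(8*r - 72) + t*(4*r^2 + 16*r + 20)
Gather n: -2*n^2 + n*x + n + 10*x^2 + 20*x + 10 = -2*n^2 + n*(x + 1) + 10*x^2 + 20*x + 10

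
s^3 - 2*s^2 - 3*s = s*(s - 3)*(s + 1)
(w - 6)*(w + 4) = w^2 - 2*w - 24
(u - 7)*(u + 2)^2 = u^3 - 3*u^2 - 24*u - 28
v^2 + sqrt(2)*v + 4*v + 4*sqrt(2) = (v + 4)*(v + sqrt(2))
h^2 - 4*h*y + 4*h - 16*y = (h + 4)*(h - 4*y)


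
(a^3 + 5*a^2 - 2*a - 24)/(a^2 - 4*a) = (a^3 + 5*a^2 - 2*a - 24)/(a*(a - 4))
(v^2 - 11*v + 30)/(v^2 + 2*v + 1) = (v^2 - 11*v + 30)/(v^2 + 2*v + 1)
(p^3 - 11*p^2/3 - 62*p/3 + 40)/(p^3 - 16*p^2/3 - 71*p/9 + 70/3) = 3*(p + 4)/(3*p + 7)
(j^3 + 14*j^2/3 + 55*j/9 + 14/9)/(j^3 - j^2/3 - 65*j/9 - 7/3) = (j + 2)/(j - 3)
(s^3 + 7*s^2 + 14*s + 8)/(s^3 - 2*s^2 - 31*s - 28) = (s + 2)/(s - 7)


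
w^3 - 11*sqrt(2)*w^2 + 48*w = w*(w - 8*sqrt(2))*(w - 3*sqrt(2))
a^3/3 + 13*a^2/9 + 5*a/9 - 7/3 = (a/3 + 1)*(a - 1)*(a + 7/3)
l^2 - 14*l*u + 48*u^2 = (l - 8*u)*(l - 6*u)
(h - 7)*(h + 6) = h^2 - h - 42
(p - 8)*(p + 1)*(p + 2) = p^3 - 5*p^2 - 22*p - 16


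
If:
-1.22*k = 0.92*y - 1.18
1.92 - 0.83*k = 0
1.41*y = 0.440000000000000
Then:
No Solution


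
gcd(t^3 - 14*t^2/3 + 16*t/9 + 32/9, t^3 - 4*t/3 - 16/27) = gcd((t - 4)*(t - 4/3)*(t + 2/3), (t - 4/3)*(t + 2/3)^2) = t^2 - 2*t/3 - 8/9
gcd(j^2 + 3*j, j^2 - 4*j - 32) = 1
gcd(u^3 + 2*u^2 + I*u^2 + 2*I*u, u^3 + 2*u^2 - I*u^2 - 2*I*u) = u^2 + 2*u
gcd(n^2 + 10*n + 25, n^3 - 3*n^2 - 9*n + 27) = 1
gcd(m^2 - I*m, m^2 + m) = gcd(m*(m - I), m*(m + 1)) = m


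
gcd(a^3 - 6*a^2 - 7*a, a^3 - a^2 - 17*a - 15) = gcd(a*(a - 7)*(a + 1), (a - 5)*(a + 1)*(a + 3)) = a + 1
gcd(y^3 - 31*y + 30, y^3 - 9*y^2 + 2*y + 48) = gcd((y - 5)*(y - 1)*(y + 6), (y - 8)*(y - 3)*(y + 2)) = 1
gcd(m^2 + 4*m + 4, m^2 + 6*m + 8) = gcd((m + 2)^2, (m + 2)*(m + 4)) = m + 2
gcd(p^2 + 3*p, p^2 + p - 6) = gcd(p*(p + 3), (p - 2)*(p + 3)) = p + 3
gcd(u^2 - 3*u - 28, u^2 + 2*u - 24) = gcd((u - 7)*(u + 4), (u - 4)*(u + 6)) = 1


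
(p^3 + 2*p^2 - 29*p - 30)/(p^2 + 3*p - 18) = (p^2 - 4*p - 5)/(p - 3)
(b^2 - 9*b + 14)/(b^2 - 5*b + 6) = (b - 7)/(b - 3)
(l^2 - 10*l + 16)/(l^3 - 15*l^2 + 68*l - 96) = (l - 2)/(l^2 - 7*l + 12)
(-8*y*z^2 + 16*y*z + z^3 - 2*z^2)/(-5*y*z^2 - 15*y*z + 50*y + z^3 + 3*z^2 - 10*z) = z*(8*y - z)/(5*y*z + 25*y - z^2 - 5*z)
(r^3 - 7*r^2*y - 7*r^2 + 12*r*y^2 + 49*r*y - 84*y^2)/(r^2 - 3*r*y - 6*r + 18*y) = (r^2 - 4*r*y - 7*r + 28*y)/(r - 6)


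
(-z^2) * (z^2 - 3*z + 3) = -z^4 + 3*z^3 - 3*z^2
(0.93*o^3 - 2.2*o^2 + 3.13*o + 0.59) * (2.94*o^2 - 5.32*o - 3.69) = 2.7342*o^5 - 11.4156*o^4 + 17.4745*o^3 - 6.799*o^2 - 14.6885*o - 2.1771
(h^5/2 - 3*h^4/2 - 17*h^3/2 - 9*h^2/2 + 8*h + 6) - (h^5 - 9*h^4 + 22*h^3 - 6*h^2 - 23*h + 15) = -h^5/2 + 15*h^4/2 - 61*h^3/2 + 3*h^2/2 + 31*h - 9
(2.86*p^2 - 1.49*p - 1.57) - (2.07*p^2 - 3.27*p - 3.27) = 0.79*p^2 + 1.78*p + 1.7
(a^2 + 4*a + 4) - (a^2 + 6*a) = 4 - 2*a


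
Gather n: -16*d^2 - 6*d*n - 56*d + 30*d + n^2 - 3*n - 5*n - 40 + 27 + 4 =-16*d^2 - 26*d + n^2 + n*(-6*d - 8) - 9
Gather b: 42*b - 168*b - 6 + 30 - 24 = -126*b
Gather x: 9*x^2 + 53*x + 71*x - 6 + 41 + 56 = 9*x^2 + 124*x + 91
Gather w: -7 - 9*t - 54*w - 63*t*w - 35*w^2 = -9*t - 35*w^2 + w*(-63*t - 54) - 7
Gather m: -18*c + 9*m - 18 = -18*c + 9*m - 18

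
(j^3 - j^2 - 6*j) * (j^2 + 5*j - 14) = j^5 + 4*j^4 - 25*j^3 - 16*j^2 + 84*j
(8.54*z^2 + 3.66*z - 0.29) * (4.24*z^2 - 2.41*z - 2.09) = 36.2096*z^4 - 5.063*z^3 - 27.8988*z^2 - 6.9505*z + 0.6061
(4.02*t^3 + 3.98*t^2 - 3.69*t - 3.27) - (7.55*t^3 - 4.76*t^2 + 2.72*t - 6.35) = -3.53*t^3 + 8.74*t^2 - 6.41*t + 3.08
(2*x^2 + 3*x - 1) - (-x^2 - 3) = 3*x^2 + 3*x + 2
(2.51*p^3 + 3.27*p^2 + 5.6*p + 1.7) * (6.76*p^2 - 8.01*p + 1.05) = 16.9676*p^5 + 2.0001*p^4 + 14.2988*p^3 - 29.9305*p^2 - 7.737*p + 1.785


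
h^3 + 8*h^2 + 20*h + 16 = (h + 2)^2*(h + 4)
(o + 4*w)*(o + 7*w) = o^2 + 11*o*w + 28*w^2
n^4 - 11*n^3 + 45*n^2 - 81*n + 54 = (n - 3)^3*(n - 2)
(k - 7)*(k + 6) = k^2 - k - 42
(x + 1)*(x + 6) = x^2 + 7*x + 6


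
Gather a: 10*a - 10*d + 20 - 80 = 10*a - 10*d - 60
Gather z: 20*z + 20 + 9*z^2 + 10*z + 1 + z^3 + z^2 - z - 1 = z^3 + 10*z^2 + 29*z + 20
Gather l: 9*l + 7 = 9*l + 7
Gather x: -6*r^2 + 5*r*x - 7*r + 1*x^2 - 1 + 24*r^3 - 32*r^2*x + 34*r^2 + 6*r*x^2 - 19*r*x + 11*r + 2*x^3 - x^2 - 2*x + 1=24*r^3 + 28*r^2 + 6*r*x^2 + 4*r + 2*x^3 + x*(-32*r^2 - 14*r - 2)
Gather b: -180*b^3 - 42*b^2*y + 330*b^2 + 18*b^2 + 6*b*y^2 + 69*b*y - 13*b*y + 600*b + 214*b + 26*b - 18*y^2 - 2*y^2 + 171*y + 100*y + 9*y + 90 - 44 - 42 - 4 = -180*b^3 + b^2*(348 - 42*y) + b*(6*y^2 + 56*y + 840) - 20*y^2 + 280*y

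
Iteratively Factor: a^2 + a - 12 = (a + 4)*(a - 3)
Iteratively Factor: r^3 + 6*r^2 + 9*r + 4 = (r + 1)*(r^2 + 5*r + 4) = (r + 1)^2*(r + 4)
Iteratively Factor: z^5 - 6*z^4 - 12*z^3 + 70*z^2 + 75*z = (z + 1)*(z^4 - 7*z^3 - 5*z^2 + 75*z) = z*(z + 1)*(z^3 - 7*z^2 - 5*z + 75) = z*(z + 1)*(z + 3)*(z^2 - 10*z + 25) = z*(z - 5)*(z + 1)*(z + 3)*(z - 5)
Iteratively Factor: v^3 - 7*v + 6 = (v + 3)*(v^2 - 3*v + 2) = (v - 2)*(v + 3)*(v - 1)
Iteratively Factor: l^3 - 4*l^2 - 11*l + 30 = (l - 2)*(l^2 - 2*l - 15) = (l - 5)*(l - 2)*(l + 3)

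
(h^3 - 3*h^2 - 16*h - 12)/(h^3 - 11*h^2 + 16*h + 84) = (h + 1)/(h - 7)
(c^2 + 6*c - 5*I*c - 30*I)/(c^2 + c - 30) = (c - 5*I)/(c - 5)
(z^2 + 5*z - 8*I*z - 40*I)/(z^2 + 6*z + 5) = (z - 8*I)/(z + 1)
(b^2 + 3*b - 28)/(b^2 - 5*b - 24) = (-b^2 - 3*b + 28)/(-b^2 + 5*b + 24)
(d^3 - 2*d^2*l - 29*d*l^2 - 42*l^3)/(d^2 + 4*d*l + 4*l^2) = (d^2 - 4*d*l - 21*l^2)/(d + 2*l)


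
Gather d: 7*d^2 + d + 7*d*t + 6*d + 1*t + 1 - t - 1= 7*d^2 + d*(7*t + 7)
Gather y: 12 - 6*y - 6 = 6 - 6*y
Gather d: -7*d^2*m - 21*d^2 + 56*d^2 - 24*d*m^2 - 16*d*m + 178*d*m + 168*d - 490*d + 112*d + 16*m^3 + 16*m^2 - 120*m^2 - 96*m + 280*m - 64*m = d^2*(35 - 7*m) + d*(-24*m^2 + 162*m - 210) + 16*m^3 - 104*m^2 + 120*m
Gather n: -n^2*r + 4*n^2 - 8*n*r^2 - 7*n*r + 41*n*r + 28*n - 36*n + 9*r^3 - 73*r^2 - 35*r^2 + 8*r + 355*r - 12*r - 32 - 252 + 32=n^2*(4 - r) + n*(-8*r^2 + 34*r - 8) + 9*r^3 - 108*r^2 + 351*r - 252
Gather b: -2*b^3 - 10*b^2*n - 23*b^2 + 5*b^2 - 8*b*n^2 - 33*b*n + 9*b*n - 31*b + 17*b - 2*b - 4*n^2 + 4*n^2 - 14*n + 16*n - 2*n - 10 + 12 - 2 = -2*b^3 + b^2*(-10*n - 18) + b*(-8*n^2 - 24*n - 16)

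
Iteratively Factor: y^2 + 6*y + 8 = (y + 2)*(y + 4)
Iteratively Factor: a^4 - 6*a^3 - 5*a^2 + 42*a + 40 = (a - 4)*(a^3 - 2*a^2 - 13*a - 10) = (a - 5)*(a - 4)*(a^2 + 3*a + 2) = (a - 5)*(a - 4)*(a + 2)*(a + 1)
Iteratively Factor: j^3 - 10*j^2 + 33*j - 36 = (j - 4)*(j^2 - 6*j + 9) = (j - 4)*(j - 3)*(j - 3)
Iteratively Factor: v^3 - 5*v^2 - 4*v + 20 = (v - 5)*(v^2 - 4) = (v - 5)*(v + 2)*(v - 2)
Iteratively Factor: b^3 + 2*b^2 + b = (b + 1)*(b^2 + b) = (b + 1)^2*(b)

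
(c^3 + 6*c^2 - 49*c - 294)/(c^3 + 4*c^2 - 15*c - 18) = (c^2 - 49)/(c^2 - 2*c - 3)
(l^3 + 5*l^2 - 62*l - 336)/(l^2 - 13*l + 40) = (l^2 + 13*l + 42)/(l - 5)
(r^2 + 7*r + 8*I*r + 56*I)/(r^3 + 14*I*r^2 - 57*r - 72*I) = (r + 7)/(r^2 + 6*I*r - 9)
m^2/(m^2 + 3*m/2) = 2*m/(2*m + 3)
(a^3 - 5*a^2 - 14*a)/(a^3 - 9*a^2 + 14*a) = (a + 2)/(a - 2)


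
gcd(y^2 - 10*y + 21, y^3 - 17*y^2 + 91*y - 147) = y^2 - 10*y + 21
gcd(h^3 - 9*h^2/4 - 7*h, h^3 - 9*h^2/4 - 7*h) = h^3 - 9*h^2/4 - 7*h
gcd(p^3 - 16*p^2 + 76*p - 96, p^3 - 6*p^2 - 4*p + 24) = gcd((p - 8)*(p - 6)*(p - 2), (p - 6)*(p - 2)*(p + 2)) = p^2 - 8*p + 12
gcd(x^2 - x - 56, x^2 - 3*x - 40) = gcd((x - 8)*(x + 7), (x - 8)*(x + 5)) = x - 8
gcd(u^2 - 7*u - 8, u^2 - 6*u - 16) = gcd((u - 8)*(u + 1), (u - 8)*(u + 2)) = u - 8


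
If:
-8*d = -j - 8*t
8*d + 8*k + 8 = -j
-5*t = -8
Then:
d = 3/10 - k/2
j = -4*k - 52/5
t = 8/5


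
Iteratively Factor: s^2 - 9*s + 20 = (s - 4)*(s - 5)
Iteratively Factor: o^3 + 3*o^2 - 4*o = (o - 1)*(o^2 + 4*o) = (o - 1)*(o + 4)*(o)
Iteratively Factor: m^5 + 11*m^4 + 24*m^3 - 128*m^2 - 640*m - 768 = (m + 3)*(m^4 + 8*m^3 - 128*m - 256) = (m + 3)*(m + 4)*(m^3 + 4*m^2 - 16*m - 64) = (m + 3)*(m + 4)^2*(m^2 - 16) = (m + 3)*(m + 4)^3*(m - 4)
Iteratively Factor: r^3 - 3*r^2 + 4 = (r - 2)*(r^2 - r - 2) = (r - 2)^2*(r + 1)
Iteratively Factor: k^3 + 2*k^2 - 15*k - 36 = (k + 3)*(k^2 - k - 12) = (k - 4)*(k + 3)*(k + 3)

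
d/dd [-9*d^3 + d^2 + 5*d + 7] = -27*d^2 + 2*d + 5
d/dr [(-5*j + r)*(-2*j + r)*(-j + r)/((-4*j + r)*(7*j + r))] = (-446*j^4 + 468*j^3*r - 125*j^2*r^2 + 6*j*r^3 + r^4)/(784*j^4 - 168*j^3*r - 47*j^2*r^2 + 6*j*r^3 + r^4)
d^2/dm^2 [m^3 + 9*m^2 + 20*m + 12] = 6*m + 18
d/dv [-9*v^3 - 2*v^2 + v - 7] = -27*v^2 - 4*v + 1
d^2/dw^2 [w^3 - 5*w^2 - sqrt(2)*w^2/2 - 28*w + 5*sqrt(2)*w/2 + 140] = 6*w - 10 - sqrt(2)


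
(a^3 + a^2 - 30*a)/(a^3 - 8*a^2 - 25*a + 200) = a*(a + 6)/(a^2 - 3*a - 40)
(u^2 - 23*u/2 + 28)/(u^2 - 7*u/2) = (u - 8)/u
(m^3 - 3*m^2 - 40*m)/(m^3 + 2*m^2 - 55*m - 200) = m/(m + 5)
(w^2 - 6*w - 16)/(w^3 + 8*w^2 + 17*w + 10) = (w - 8)/(w^2 + 6*w + 5)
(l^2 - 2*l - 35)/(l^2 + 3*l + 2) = (l^2 - 2*l - 35)/(l^2 + 3*l + 2)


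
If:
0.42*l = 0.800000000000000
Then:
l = 1.90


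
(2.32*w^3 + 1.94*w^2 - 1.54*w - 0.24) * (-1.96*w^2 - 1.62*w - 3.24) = -4.5472*w^5 - 7.5608*w^4 - 7.6412*w^3 - 3.3204*w^2 + 5.3784*w + 0.7776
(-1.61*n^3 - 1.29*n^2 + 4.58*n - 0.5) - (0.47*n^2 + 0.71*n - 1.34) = -1.61*n^3 - 1.76*n^2 + 3.87*n + 0.84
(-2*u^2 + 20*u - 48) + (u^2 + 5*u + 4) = -u^2 + 25*u - 44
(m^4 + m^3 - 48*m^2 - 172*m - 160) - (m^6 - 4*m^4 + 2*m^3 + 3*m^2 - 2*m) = -m^6 + 5*m^4 - m^3 - 51*m^2 - 170*m - 160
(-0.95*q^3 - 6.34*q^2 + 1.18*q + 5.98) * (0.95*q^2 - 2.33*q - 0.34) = -0.9025*q^5 - 3.8095*q^4 + 16.2162*q^3 + 5.0872*q^2 - 14.3346*q - 2.0332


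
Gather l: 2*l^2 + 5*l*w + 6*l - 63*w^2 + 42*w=2*l^2 + l*(5*w + 6) - 63*w^2 + 42*w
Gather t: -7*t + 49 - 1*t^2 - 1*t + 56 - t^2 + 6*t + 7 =-2*t^2 - 2*t + 112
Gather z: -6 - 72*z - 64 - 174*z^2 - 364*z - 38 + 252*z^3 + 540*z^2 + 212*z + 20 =252*z^3 + 366*z^2 - 224*z - 88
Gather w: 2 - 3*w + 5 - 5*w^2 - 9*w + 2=-5*w^2 - 12*w + 9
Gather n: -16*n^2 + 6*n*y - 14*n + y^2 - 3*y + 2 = -16*n^2 + n*(6*y - 14) + y^2 - 3*y + 2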